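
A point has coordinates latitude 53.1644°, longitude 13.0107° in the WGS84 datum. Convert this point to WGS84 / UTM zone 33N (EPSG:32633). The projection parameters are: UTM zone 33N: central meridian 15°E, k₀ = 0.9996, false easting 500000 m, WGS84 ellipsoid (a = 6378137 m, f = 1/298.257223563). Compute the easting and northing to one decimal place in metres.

Zone 33 central meridian λ₀ = 6×33 − 183 = 15°; Δλ = -1.9893°.
Transverse Mercator on WGS84 with k₀ = 0.9996 gives E = 367012.489 m, N = 5892406.997 m.

E 367012.5 m, N 5892407.0 m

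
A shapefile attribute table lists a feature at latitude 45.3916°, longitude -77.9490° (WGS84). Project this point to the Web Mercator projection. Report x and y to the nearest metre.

x -8677243 m, y 5683383 m

Web Mercator is spherical with R = a = 6378137 m.
x = R·λ = 6378137 × -1.360466699 = -8677242.988 m.
y = R·ln tan(π/4 + φ/2) = 6378137 × 0.891072584 = 5683383.018 m.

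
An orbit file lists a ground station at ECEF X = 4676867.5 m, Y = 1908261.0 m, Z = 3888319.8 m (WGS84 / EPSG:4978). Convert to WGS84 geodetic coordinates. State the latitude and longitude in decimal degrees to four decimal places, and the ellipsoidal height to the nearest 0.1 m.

λ = atan2(Y, X) = 22.19649991°; p = √(X²+Y²) = 5051192.9 m.
Bowring's method on WGS84 (a = 6378137 m, b = 6356752.314 m) gives φ = 37.77450015°, h = 4292.493 m.

lat 37.7745°, lon 22.1965°, h 4292.5 m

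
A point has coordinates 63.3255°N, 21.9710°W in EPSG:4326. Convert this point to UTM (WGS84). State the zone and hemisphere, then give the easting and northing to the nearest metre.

Longitude -21.9710° lies in the 6° band [-24°, -18°), giving zone 27; latitude is north of the equator, so 27N.
Zone 27 central meridian λ₀ = 6×27 − 183 = -21°; Δλ = -0.9710°.
Transverse Mercator on WGS84 with k₀ = 0.9996 gives E = 451366.182 m, N = 7022224.567 m.

Zone 27N: E 451366 m, N 7022225 m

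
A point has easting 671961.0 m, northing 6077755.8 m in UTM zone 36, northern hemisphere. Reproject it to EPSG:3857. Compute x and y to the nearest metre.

x 3971479 m, y 7326508 m

Unproject from UTM 36N (λ₀ = 33°) → φ = 54.81740002°, λ = 35.67639971°.
Web Mercator (R = 6378137 m): x = 3971478.649 m, y = 7326507.527 m.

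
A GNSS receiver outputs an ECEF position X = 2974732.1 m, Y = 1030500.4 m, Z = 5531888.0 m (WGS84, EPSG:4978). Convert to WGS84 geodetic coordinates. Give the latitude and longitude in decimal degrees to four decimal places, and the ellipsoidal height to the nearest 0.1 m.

lat 60.5211°, lon 19.1070°, h 2998.5 m

λ = atan2(Y, X) = 19.10700042°; p = √(X²+Y²) = 3148168.1 m.
Bowring's method on WGS84 (a = 6378137 m, b = 6356752.314 m) gives φ = 60.52109995°, h = 2998.493 m.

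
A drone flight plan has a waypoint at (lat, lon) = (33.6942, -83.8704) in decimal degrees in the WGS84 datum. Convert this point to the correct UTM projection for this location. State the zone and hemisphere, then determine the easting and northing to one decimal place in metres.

Longitude -83.8704° lies in the 6° band [-84°, -78°), giving zone 17; latitude is north of the equator, so 17N.
Zone 17 central meridian λ₀ = 6×17 − 183 = -81°; Δλ = -2.8704°.
Transverse Mercator on WGS84 with k₀ = 0.9996 gives E = 233935.574 m, N = 3731949.462 m.

Zone 17N: E 233935.6 m, N 3731949.5 m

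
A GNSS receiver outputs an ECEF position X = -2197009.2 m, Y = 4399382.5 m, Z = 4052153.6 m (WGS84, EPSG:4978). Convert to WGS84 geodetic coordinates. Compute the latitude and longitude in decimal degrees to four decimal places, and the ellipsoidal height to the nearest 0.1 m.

λ = atan2(Y, X) = 116.53710042°; p = √(X²+Y²) = 4917460.3 m.
Bowring's method on WGS84 (a = 6378137 m, b = 6356752.314 m) gives φ = 39.67859971°, h = 2457.323 m.

lat 39.6786°, lon 116.5371°, h 2457.3 m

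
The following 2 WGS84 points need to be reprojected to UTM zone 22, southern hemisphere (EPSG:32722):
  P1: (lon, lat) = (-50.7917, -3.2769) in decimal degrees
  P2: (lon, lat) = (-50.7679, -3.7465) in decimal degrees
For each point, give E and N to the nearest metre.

UTM zone 22S: λ₀ = -51°, k₀ = 0.9996.
P1 (-3.2769°, -50.7917°) → (523140.981, 9637797.724) m.
P2 (-3.7465°, -50.7679°) → (525772.163, 9585889.850) m.

P1: E 523141 m, N 9637798 m; P2: E 525772 m, N 9585890 m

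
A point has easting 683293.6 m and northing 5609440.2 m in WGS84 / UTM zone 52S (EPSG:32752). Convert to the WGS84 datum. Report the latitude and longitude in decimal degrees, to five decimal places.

lat -39.64520°, lon 131.13620°

Zone 52S: λ₀ = 129°, k₀ = 0.9996, false easting 500000 m, false northing 10000000 m.
Meridian distance M = (N − FN)/k₀ = -4392316.7 m.
Inverse transverse Mercator on WGS84 gives φ = -39.64520031°, λ = 131.13619997°.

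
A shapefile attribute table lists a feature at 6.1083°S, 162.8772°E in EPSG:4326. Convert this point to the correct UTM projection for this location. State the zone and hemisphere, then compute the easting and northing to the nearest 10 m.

Longitude 162.8772° lies in the 6° band [162°, 168°), giving zone 58; latitude is south of the equator, so 58S.
Zone 58 central meridian λ₀ = 6×58 − 183 = 165°; Δλ = -2.1228°.
Transverse Mercator on WGS84 with k₀ = 0.9996 gives E = 265064.813 m, N = 9324360.426 m.

Zone 58S: E 265060 m, N 9324360 m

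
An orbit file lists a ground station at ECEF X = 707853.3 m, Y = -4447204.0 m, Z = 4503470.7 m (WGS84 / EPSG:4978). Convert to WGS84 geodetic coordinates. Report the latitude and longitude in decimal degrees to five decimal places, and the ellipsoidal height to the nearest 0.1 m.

lat 45.19420°, lon -80.95620°, h 1250.6 m

λ = atan2(Y, X) = -80.95620008°; p = √(X²+Y²) = 4503185.5 m.
Bowring's method on WGS84 (a = 6378137 m, b = 6356752.314 m) gives φ = 45.19419964°, h = 1250.628 m.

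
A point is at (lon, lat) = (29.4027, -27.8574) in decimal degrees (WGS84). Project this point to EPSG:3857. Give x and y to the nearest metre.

Web Mercator is spherical with R = a = 6378137 m.
x = R·λ = 6378137 × 0.513173924 = 3273093.592 m.
y = R·ln tan(π/4 + φ/2) = 6378137 × -0.506575362 = -3231007.059 m.

x 3273094 m, y -3231007 m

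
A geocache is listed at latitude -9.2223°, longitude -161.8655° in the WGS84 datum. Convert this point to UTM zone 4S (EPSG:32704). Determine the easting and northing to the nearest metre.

Zone 4 central meridian λ₀ = 6×4 − 183 = -159°; Δλ = -2.8655°.
Transverse Mercator on WGS84 with k₀ = 0.9996 gives E = 185110.719 m, N = 8979308.058 m.

E 185111 m, N 8979308 m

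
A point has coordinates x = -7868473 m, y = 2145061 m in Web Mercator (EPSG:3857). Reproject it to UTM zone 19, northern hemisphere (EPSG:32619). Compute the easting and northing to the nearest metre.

Web Mercator inverse (R = 6378137 m) → φ = 18.91610395°, λ = -70.68369559°.
UTM 19N forward: E = 322682.305 m, N = 2092389.358 m.

E 322682 m, N 2092389 m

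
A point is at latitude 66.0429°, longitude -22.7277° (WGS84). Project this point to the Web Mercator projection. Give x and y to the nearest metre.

x -2530036 m, y 9888597 m

Web Mercator is spherical with R = a = 6378137 m.
x = R·λ = 6378137 × -0.396673196 = -2530035.991 m.
y = R·ln tan(π/4 + φ/2) = 6378137 × 1.550389566 = 9888597.054 m.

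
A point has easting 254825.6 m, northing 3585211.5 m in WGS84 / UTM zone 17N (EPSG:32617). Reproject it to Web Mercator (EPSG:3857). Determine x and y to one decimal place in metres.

Unproject from UTM 17N (λ₀ = -81°) → φ = 32.37699993°, λ = -83.60599950°.
Web Mercator (R = 6378137 m): x = -9306977.292 m, y = 3812900.099 m.

x -9306977.3 m, y 3812900.1 m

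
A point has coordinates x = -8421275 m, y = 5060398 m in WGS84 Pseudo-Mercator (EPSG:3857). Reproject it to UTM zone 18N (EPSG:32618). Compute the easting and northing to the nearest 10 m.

E 445640 m, N 4575040 m

Web Mercator inverse (R = 6378137 m) → φ = 41.32500051°, λ = -75.64960044°.
UTM 18N forward: E = 445636.694 m, N = 4575039.725 m.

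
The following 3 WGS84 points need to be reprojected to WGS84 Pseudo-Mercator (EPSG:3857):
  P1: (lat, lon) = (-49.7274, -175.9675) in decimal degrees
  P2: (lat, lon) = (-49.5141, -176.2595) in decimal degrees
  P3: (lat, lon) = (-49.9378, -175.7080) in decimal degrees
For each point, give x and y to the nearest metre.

Web Mercator: x = R·λ, y = R·ln tan(π/4+φ/2), R = 6378137 m.
P1 (-49.7274°, -175.9675°) → (-19588612.496, -6399199.483) m.
P2 (-49.5141°, -176.2595°) → (-19621117.787, -6362547.918) m.
P3 (-49.9378°, -175.7080°) → (-19559725.088, -6435510.857) m.

P1: x -19588612 m, y -6399199 m; P2: x -19621118 m, y -6362548 m; P3: x -19559725 m, y -6435511 m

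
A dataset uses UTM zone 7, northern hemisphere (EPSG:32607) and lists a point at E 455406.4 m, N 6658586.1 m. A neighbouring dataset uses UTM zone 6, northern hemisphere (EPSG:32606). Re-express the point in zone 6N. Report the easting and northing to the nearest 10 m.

UTM 7N → geographic: φ = 60.06199958°, λ = -141.80100051°.
UTM 6N (λ₀ = -147°) forward: E = 789245.782 m, N = 6669699.670 m.

E 789250 m, N 6669700 m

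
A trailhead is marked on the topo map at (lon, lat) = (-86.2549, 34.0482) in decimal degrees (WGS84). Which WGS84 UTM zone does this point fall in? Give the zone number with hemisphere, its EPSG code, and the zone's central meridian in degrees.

UTM zone = ⌊(λ + 180)/6⌋ + 1; -86.2549° ∈ [-90°, -84°) → zone 16.
Hemisphere: N (φ ≥ 0).
Central meridian λ₀ = 6×16 − 183 = -87°.
EPSG code: 32616.

Zone 16N (EPSG:32616), central meridian -87°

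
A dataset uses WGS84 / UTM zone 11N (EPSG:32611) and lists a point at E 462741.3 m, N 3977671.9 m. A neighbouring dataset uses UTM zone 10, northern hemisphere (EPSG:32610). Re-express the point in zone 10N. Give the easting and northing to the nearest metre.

E 1004148 m, N 3992047 m

UTM 11N → geographic: φ = 35.94269984°, λ = -117.41309959°.
UTM 10N (λ₀ = -123°) forward: E = 1004147.948 m, N = 3992047.446 m.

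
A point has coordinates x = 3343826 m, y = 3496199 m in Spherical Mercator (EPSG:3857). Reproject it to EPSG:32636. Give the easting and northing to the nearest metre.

E 214104 m, N 3316137 m

Web Mercator inverse (R = 6378137 m) → φ = 29.94279662°, λ = 30.03810003°.
UTM 36N forward: E = 214103.559 m, N = 3316137.317 m.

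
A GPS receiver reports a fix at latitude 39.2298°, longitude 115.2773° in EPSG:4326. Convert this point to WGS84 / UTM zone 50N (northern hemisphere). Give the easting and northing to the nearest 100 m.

Zone 50 central meridian λ₀ = 6×50 − 183 = 117°; Δλ = -1.7227°.
Transverse Mercator on WGS84 with k₀ = 0.9996 gives E = 351307.580 m, N = 4343692.185 m.

E 351300 m, N 4343700 m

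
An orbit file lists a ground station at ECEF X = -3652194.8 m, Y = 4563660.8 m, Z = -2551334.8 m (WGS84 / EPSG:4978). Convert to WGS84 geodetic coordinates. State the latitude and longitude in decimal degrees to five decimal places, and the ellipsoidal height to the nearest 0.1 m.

lat -23.72210°, lon 128.66950°, h 2982.4 m

λ = atan2(Y, X) = 128.66949985°; p = √(X²+Y²) = 5845128.5 m.
Bowring's method on WGS84 (a = 6378137 m, b = 6356752.314 m) gives φ = -23.72209960°, h = 2982.404 m.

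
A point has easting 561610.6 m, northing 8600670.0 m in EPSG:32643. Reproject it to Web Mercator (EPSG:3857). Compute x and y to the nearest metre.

x 8632259 m, y 14091424 m

Unproject from UTM 43N (λ₀ = 75°) → φ = 77.47100024°, λ = 77.54489916°.
Web Mercator (R = 6378137 m): x = 8632258.688 m, y = 14091423.815 m.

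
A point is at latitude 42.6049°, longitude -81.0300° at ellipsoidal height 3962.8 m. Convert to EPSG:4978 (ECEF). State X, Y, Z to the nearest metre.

X 733543 m, Y -4647155 m, Z 4297981 m

WGS84: a = 6378137 m, e² = 0.006694380; N(φ) = a/√(1−e²sin²φ) = 6387942.591 m.
X = (N+h)·cosφ·cosλ = 733542.975 m; Y = (N+h)·cosφ·sinλ = -4647155.055 m; Z = (N(1−e²)+h)·sinφ = 4297981.374 m.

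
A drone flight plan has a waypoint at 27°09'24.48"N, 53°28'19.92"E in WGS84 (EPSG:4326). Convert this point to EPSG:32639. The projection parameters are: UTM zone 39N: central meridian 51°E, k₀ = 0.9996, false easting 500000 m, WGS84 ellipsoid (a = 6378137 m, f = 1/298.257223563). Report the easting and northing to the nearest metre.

Zone 39 central meridian λ₀ = 6×39 − 183 = 51°; Δλ = +2.4722°.
Transverse Mercator on WGS84 with k₀ = 0.9996 gives E = 744983.330 m, N = 3006215.800 m.

E 744983 m, N 3006216 m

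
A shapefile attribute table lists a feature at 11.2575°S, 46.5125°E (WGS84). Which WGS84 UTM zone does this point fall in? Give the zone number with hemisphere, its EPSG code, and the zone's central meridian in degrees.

UTM zone = ⌊(λ + 180)/6⌋ + 1; 46.5125° ∈ [42°, 48°) → zone 38.
Hemisphere: S (φ < 0).
Central meridian λ₀ = 6×38 − 183 = 45°.
EPSG code: 32738.

Zone 38S (EPSG:32738), central meridian 45°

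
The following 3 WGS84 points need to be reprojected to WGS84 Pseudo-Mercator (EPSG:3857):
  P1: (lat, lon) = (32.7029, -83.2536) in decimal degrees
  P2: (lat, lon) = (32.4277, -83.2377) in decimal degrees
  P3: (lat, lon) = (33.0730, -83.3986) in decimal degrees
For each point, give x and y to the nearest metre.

P1: x -9267748 m, y 3855935 m; P2: x -9265978 m, y 3819585 m; P3: x -9283890 m, y 3904998 m

Web Mercator: x = R·λ, y = R·ln tan(π/4+φ/2), R = 6378137 m.
P1 (32.7029°, -83.2536°) → (-9267748.359, 3855934.980) m.
P2 (32.4277°, -83.2377°) → (-9265978.379, 3819584.769) m.
P3 (33.0730°, -83.3986°) → (-9283889.685, 3904997.506) m.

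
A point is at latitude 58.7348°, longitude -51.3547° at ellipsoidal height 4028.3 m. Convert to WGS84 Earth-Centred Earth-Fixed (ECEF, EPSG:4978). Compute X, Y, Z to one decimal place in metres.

X 2073624.2 m, Y -2593376.1 m, Z 5432106.0 m

WGS84: a = 6378137 m, e² = 0.006694380; N(φ) = a/√(1−e²sin²φ) = 6393792.746 m.
X = (N+h)·cosφ·cosλ = 2073624.155 m; Y = (N+h)·cosφ·sinλ = -2593376.128 m; Z = (N(1−e²)+h)·sinφ = 5432106.009 m.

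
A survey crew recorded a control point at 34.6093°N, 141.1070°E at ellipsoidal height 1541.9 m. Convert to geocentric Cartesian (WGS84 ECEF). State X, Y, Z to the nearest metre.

X -4091188 m, Y 3300347 m, Z 3603154 m

WGS84: a = 6378137 m, e² = 0.006694380; N(φ) = a/√(1−e²sin²φ) = 6385035.273 m.
X = (N+h)·cosφ·cosλ = -4091187.941 m; Y = (N+h)·cosφ·sinλ = 3300347.326 m; Z = (N(1−e²)+h)·sinφ = 3603153.609 m.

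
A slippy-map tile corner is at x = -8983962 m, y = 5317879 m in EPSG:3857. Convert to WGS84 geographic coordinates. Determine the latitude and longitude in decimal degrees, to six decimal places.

lat 43.038797°, lon -80.704304°

R = 6378137 m. λ = x/R = -80.70430377°.
φ = 2·arctan(exp(y/R)) − 90° = 2·arctan(2.30197) − 90° = 43.03879692°.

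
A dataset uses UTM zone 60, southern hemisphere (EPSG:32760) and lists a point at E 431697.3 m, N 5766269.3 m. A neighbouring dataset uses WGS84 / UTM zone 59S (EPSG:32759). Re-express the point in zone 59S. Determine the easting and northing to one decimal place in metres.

E 956844.1 m, N 5753655.3 m

UTM 60S → geographic: φ = -38.24899973°, λ = 176.21940016°.
UTM 59S (λ₀ = 171°) forward: E = 956844.118 m, N = 5753655.275 m.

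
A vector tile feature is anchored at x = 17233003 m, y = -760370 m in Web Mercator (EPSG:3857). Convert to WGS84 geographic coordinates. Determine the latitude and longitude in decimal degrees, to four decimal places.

R = 6378137 m. λ = x/R = 154.80669986°.
φ = 2·arctan(exp(y/R)) − 90° = 2·arctan(0.88762) − 90° = -6.81439769°.

lat -6.8144°, lon 154.8067°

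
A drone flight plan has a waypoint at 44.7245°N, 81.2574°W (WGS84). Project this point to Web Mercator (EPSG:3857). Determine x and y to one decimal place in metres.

x -9045532.4 m, y 5578253.4 m

Web Mercator is spherical with R = a = 6378137 m.
x = R·λ = 6378137 × -1.418209172 = -9045532.391 m.
y = R·ln tan(π/4 + φ/2) = 6378137 × 0.874589778 = 5578253.425 m.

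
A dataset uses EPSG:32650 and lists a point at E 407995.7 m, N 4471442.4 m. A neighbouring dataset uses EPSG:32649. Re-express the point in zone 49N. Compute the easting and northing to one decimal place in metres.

UTM 50N → geographic: φ = 40.38850043°, λ = 115.91599986°.
UTM 49N (λ₀ = 111°) forward: E = 917323.213 m, N = 4482494.640 m.

E 917323.2 m, N 4482494.6 m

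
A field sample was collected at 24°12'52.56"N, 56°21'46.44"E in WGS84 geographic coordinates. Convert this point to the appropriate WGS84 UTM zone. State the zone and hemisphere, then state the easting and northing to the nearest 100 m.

Zone 40N: E 435300 m, N 2678100 m

Longitude 56.3629° lies in the 6° band [54°, 60°), giving zone 40; latitude is north of the equator, so 40N.
Zone 40 central meridian λ₀ = 6×40 − 183 = 57°; Δλ = -0.6371°.
Transverse Mercator on WGS84 with k₀ = 0.9996 gives E = 435306.893 m, N = 2678133.606 m.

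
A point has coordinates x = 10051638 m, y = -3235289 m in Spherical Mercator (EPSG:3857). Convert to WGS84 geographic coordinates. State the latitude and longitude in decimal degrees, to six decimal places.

R = 6378137 m. λ = x/R = 90.29540046°.
φ = 2·arctan(exp(y/R)) − 90° = 2·arctan(0.60215) − 90° = -27.89140237°.

lat -27.891402°, lon 90.295400°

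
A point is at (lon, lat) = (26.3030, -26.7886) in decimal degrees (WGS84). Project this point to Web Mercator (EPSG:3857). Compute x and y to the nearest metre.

x 2928037 m, y -3097085 m

Web Mercator is spherical with R = a = 6378137 m.
x = R·λ = 6378137 × 0.459073953 = 2928036.566 m.
y = R·ln tan(π/4 + φ/2) = 6378137 × -0.485578288 = -3097084.848 m.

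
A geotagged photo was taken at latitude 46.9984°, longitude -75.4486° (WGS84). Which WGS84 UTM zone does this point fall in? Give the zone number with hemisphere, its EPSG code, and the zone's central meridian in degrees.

Zone 18N (EPSG:32618), central meridian -75°

UTM zone = ⌊(λ + 180)/6⌋ + 1; -75.4486° ∈ [-78°, -72°) → zone 18.
Hemisphere: N (φ ≥ 0).
Central meridian λ₀ = 6×18 − 183 = -75°.
EPSG code: 32618.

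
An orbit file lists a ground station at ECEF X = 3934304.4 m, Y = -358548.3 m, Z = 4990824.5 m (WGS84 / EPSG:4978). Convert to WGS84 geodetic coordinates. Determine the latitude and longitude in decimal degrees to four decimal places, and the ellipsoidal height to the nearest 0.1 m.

λ = atan2(Y, X) = -5.20720074°; p = √(X²+Y²) = 3950608.6 m.
Bowring's method on WGS84 (a = 6378137 m, b = 6356752.314 m) gives φ = 51.82290031°, h = 224.924 m.

lat 51.8229°, lon -5.2072°, h 224.9 m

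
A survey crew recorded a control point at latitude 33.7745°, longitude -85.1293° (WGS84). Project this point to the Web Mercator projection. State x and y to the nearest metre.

x -9476550 m, y 3998563 m

Web Mercator is spherical with R = a = 6378137 m.
x = R·λ = 6378137 × -1.485786575 = -9476550.328 m.
y = R·ln tan(π/4 + φ/2) = 6378137 × 0.626917065 = 3998562.927 m.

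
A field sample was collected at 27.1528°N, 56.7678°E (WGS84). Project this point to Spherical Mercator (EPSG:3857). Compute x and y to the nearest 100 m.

Web Mercator is spherical with R = a = 6378137 m.
x = R·λ = 6378137 × 0.990785019 = 6319362.589 m.
y = R·ln tan(π/4 + φ/2) = 6378137 × 0.492710504 = 3142575.095 m.

x 6319400 m, y 3142600 m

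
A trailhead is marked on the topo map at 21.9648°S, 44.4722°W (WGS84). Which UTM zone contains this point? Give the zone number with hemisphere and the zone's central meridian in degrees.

Zone 23S, central meridian -45°

UTM zone = ⌊(λ + 180)/6⌋ + 1; -44.4722° ∈ [-48°, -42°) → zone 23.
Hemisphere: S (φ < 0).
Central meridian λ₀ = 6×23 − 183 = -45°.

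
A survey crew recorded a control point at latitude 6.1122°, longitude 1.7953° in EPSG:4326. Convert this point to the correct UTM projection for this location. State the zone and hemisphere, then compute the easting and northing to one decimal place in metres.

Longitude 1.7953° lies in the 6° band [0°, 6°), giving zone 31; latitude is north of the equator, so 31N.
Zone 31 central meridian λ₀ = 6×31 − 183 = 3°; Δλ = -1.2047°.
Transverse Mercator on WGS84 with k₀ = 0.9996 gives E = 366694.381 m, N = 675756.661 m.

Zone 31N: E 366694.4 m, N 675756.7 m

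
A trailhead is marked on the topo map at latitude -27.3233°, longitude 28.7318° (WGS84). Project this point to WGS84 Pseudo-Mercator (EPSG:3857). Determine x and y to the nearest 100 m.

x 3198400 m, y -3163900 m

Web Mercator is spherical with R = a = 6378137 m.
x = R·λ = 6378137 × 0.501464510 = 3198409.346 m.
y = R·ln tan(π/4 + φ/2) = 6378137 × -0.496057423 = -3163922.204 m.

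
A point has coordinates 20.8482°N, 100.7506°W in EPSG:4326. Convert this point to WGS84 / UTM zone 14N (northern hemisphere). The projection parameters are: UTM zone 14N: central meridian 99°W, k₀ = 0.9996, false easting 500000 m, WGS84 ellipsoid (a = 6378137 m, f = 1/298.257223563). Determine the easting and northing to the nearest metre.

Zone 14 central meridian λ₀ = 6×14 − 183 = -99°; Δλ = -1.7506°.
Transverse Mercator on WGS84 with k₀ = 0.9996 gives E = 317857.598 m, N = 2306338.176 m.

E 317858 m, N 2306338 m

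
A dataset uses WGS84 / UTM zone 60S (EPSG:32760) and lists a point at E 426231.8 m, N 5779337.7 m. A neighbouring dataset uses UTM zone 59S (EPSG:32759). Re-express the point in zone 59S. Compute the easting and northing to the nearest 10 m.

UTM 60S → geographic: φ = -38.13080006°, λ = 176.15829998°.
UTM 59S (λ₀ = 171°) forward: E = 952225.437 m, N = 5767083.628 m.

E 952230 m, N 5767080 m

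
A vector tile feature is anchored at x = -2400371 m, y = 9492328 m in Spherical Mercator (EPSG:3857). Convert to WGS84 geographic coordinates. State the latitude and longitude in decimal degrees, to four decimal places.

R = 6378137 m. λ = x/R = -21.56289957°.
φ = 2·arctan(exp(y/R)) − 90° = 2·arctan(4.42938) − 90° = 64.55579944°.

lat 64.5558°, lon -21.5629°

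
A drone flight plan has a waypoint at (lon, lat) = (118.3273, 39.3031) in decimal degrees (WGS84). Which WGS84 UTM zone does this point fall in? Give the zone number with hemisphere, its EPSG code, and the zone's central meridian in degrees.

Zone 50N (EPSG:32650), central meridian 117°

UTM zone = ⌊(λ + 180)/6⌋ + 1; 118.3273° ∈ [114°, 120°) → zone 50.
Hemisphere: N (φ ≥ 0).
Central meridian λ₀ = 6×50 − 183 = 117°.
EPSG code: 32650.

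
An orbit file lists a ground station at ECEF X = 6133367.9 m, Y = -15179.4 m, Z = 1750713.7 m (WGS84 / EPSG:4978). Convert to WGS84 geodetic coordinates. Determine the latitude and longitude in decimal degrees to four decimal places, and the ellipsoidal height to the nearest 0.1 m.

λ = atan2(Y, X) = -0.14180036°; p = √(X²+Y²) = 6133386.7 m.
Bowring's method on WGS84 (a = 6378137 m, b = 6356752.314 m) gives φ = 16.03269979°, h = 1838.018 m.

lat 16.0327°, lon -0.1418°, h 1838.0 m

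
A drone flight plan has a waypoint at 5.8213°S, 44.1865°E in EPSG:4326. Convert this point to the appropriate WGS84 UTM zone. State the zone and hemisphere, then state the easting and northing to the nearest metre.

Longitude 44.1865° lies in the 6° band [42°, 48°), giving zone 38; latitude is south of the equator, so 38S.
Zone 38 central meridian λ₀ = 6×38 − 183 = 45°; Δλ = -0.8135°.
Transverse Mercator on WGS84 with k₀ = 0.9996 gives E = 409938.549 m, N = 9356484.405 m.

Zone 38S: E 409939 m, N 9356484 m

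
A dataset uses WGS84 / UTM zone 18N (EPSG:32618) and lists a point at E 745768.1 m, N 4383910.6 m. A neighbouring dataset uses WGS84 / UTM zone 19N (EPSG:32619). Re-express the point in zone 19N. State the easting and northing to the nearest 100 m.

UTM 18N → geographic: φ = 39.56969988°, λ = -72.13890037°.
UTM 19N (λ₀ = -69°) forward: E = 230364.514 m, N = 4384707.411 m.

E 230400 m, N 4384700 m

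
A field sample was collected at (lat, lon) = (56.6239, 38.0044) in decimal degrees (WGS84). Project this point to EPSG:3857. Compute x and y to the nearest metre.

Web Mercator is spherical with R = a = 6378137 m.
x = R·λ = 6378137 × 0.663301910 = 4230630.456 m.
y = R·ln tan(π/4 + φ/2) = 6378137 × 1.204682882 = 7683632.462 m.

x 4230630 m, y 7683632 m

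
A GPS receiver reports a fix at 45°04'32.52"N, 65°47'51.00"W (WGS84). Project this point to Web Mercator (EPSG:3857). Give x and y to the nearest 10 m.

Web Mercator is spherical with R = a = 6378137 m.
x = R·λ = 6378137 × -1.148383015 = -7324544.195 m.
y = R·ln tan(π/4 + φ/2) = 6378137 × 0.883243302 = 5633446.785 m.

x -7324540 m, y 5633450 m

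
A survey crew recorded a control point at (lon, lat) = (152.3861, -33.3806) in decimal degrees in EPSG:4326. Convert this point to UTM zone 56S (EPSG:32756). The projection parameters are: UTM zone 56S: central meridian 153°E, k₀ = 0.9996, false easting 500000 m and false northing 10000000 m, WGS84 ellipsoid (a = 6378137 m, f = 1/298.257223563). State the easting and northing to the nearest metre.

E 442899 m, N 6306350 m

Zone 56 central meridian λ₀ = 6×56 − 183 = 153°; Δλ = -0.6139°.
Transverse Mercator on WGS84 with k₀ = 0.9996 gives E = 442899.073 m, N = 6306350.100 m.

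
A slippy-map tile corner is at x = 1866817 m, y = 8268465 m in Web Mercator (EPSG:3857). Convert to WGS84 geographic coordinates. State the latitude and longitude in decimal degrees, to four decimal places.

lat 59.4051°, lon 16.7699°

R = 6378137 m. λ = x/R = 16.76990244°.
φ = 2·arctan(exp(y/R)) − 90° = 2·arctan(3.65602) − 90° = 59.40510227°.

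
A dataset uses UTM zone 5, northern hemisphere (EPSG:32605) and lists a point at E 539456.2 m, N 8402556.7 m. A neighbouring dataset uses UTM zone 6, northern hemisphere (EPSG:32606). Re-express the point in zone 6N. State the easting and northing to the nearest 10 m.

E 374180 m, N 8406940 m

UTM 5N → geographic: φ = 75.70330021°, λ = -151.56850092°.
UTM 6N (λ₀ = -147°) forward: E = 374184.742 m, N = 8406942.554 m.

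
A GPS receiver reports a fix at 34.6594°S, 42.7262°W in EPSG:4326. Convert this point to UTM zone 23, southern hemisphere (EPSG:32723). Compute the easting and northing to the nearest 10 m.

Zone 23 central meridian λ₀ = 6×23 − 183 = -45°; Δλ = +2.2738°.
Transverse Mercator on WGS84 with k₀ = 0.9996 gives E = 708363.579 m, N = 6162375.119 m.

E 708360 m, N 6162380 m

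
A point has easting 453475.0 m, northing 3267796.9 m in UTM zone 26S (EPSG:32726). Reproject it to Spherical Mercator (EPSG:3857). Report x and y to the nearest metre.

x -3100559 m, y -8562427 m

Unproject from UTM 26S (λ₀ = -27°) → φ = -60.72270017°, λ = -27.85279925°.
Web Mercator (R = 6378137 m): x = -3100559.430 m, y = -8562427.154 m.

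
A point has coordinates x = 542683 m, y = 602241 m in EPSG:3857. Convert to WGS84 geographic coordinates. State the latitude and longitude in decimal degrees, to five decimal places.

lat 5.40200°, lon 4.87500°

R = 6378137 m. λ = x/R = 4.87500433°.
φ = 2·arctan(exp(y/R)) − 90° = 2·arctan(1.09902) − 90° = 5.40200184°.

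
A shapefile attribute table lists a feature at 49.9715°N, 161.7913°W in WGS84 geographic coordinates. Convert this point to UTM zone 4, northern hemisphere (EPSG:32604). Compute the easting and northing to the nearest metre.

Zone 4 central meridian λ₀ = 6×4 − 183 = -159°; Δλ = -2.7913°.
Transverse Mercator on WGS84 with k₀ = 0.9996 gives E = 299851.071 m, N = 5539196.493 m.

E 299851 m, N 5539196 m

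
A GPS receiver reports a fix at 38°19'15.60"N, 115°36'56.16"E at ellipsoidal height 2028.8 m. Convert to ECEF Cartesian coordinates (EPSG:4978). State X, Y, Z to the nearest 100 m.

X -2166800 m, Y 4519400 m, Z 3934700 m

WGS84: a = 6378137 m, e² = 0.006694380; N(φ) = a/√(1−e²sin²φ) = 6386361.136 m.
X = (N+h)·cosφ·cosλ = -2166846.922 m; Y = (N+h)·cosφ·sinλ = 4519400.175 m; Z = (N(1−e²)+h)·sinφ = 3934717.851 m.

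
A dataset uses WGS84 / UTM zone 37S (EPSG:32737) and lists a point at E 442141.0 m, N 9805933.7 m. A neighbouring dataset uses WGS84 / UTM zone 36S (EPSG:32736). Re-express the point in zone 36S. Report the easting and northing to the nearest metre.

E 1110416 m, N 9805045 m

UTM 37S → geographic: φ = -1.75570037°, λ = 38.47980038°.
UTM 36S (λ₀ = 33°) forward: E = 1110416.074 m, N = 9805045.334 m.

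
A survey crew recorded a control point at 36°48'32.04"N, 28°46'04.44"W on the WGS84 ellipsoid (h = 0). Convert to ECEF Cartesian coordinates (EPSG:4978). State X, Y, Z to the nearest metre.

X 4481697 m, Y -2460565 m, Z 3800435 m

WGS84: a = 6378137 m, e² = 0.006694380; N(φ) = a/√(1−e²sin²φ) = 6385814.609 m.
X = (N+h)·cosφ·cosλ = 4481696.789 m; Y = (N+h)·cosφ·sinλ = -2460564.930 m; Z = (N(1−e²)+h)·sinφ = 3800434.857 m.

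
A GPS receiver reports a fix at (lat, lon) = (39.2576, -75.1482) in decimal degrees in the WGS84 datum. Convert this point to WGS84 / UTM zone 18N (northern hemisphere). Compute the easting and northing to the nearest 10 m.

E 487210 m, N 4345370 m

Zone 18 central meridian λ₀ = 6×18 − 183 = -75°; Δλ = -0.1482°.
Transverse Mercator on WGS84 with k₀ = 0.9996 gives E = 487213.761 m, N = 4345373.830 m.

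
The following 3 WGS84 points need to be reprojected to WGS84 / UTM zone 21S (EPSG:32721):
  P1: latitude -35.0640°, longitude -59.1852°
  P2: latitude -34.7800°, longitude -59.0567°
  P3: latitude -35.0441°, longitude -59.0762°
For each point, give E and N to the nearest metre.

P1: E 300736 m, N 6117676 m; P2: E 311808 m, N 6149426 m; P3: E 310631 m, N 6120096 m

UTM zone 21S: λ₀ = -57°, k₀ = 0.9996.
P1 (-35.0640°, -59.1852°) → (300735.709, 6117675.928) m.
P2 (-34.7800°, -59.0567°) → (311807.559, 6149426.438) m.
P3 (-35.0441°, -59.0762°) → (310630.784, 6120095.759) m.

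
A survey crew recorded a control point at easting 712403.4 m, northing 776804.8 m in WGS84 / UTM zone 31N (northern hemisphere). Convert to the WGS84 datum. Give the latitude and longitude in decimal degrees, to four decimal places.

lat 7.0237°, lon 4.9228°

Zone 31N: λ₀ = 3°, k₀ = 0.9996, false easting 500000 m.
Meridian distance M = (N − FN)/k₀ = 777115.6 m.
Inverse transverse Mercator on WGS84 gives φ = 7.02370042°, λ = 4.92279962°.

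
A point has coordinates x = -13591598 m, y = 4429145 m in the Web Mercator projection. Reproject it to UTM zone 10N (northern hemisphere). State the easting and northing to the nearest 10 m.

E 580560 m, N 4087320 m

Web Mercator inverse (R = 6378137 m) → φ = 36.92849792°, λ = -122.09540219°.
UTM 10N forward: E = 580563.798 m, N = 4087322.586 m.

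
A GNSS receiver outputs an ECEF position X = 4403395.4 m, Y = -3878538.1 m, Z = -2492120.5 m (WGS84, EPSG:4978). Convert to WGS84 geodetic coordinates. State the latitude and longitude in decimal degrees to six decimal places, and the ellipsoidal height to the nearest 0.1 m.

lat -23.149700°, lon -41.373800°, h 379.1 m

λ = atan2(Y, X) = -41.37380015°; p = √(X²+Y²) = 5867959.5 m.
Bowring's method on WGS84 (a = 6378137 m, b = 6356752.314 m) gives φ = -23.14969989°, h = 379.103 m.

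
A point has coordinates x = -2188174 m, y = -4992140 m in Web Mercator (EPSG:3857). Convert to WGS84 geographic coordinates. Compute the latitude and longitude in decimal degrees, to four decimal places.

R = 6378137 m. λ = x/R = -19.65670149°.
φ = 2·arctan(exp(y/R)) − 90° = 2·arctan(0.45717) − 90° = -40.86289709°.

lat -40.8629°, lon -19.6567°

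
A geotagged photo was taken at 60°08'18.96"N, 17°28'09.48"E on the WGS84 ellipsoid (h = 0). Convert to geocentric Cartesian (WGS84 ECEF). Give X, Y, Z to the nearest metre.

X 3036882 m, Y 955737 m, Z 5508182 m

WGS84: a = 6378137 m, e² = 0.006694380; N(φ) = a/√(1−e²sin²φ) = 6394254.175 m.
X = (N+h)·cosφ·cosλ = 3036882.343 m; Y = (N+h)·cosφ·sinλ = 955736.650 m; Z = (N(1−e²)+h)·sinφ = 5508181.905 m.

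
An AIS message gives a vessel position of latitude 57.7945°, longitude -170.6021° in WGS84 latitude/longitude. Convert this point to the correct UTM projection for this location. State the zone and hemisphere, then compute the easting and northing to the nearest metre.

Zone 2N: E 523654 m, N 6405901 m

Longitude -170.6021° lies in the 6° band [-174°, -168°), giving zone 2; latitude is north of the equator, so 2N.
Zone 2 central meridian λ₀ = 6×2 − 183 = -171°; Δλ = +0.3979°.
Transverse Mercator on WGS84 with k₀ = 0.9996 gives E = 523654.062 m, N = 6405901.078 m.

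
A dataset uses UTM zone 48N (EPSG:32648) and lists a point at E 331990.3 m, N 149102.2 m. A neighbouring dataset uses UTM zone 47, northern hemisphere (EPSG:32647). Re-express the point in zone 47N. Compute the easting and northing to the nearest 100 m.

E 1000000 m, N 149500 m

UTM 48N → geographic: φ = 1.34850039°, λ = 103.48989961°.
UTM 47N (λ₀ = 99°) forward: E = 999990.844 m, N = 149511.842 m.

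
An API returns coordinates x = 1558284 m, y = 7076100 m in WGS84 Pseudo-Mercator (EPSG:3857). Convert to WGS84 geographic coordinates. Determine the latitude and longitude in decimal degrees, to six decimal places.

lat 53.500399°, lon 13.998303°

R = 6378137 m. λ = x/R = 13.99830334°.
φ = 2·arctan(exp(y/R)) − 90° = 2·arctan(3.03263) − 90° = 53.50039928°.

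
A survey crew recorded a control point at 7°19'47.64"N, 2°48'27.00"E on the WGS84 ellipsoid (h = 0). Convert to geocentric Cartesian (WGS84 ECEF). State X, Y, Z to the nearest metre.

X 6318766 m, Y 309868 m, Z 808333 m

WGS84: a = 6378137 m, e² = 0.006694380; N(φ) = a/√(1−e²sin²φ) = 6378484.528 m.
X = (N+h)·cosφ·cosλ = 6318766.231 m; Y = (N+h)·cosφ·sinλ = 309868.335 m; Z = (N(1−e²)+h)·sinφ = 808333.423 m.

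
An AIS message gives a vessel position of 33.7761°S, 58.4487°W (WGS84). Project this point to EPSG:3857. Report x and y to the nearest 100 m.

Web Mercator is spherical with R = a = 6378137 m.
x = R·λ = 6378137 × -1.020122259 = -6506479.522 m.
y = R·ln tan(π/4 + φ/2) = 6378137 × -0.626950660 = -3998777.203 m.

x -6506500 m, y -3998800 m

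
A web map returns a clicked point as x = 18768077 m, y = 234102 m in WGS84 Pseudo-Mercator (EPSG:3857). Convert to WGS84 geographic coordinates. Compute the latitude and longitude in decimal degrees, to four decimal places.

lat 2.1025°, lon 168.5965°

R = 6378137 m. λ = x/R = 168.59650423°.
φ = 2·arctan(exp(y/R)) − 90° = 2·arctan(1.03739) − 90° = 2.10250203°.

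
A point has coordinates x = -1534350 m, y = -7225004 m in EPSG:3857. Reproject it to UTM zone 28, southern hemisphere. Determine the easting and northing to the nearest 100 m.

E 579200 m, N 3983700 m

Web Mercator inverse (R = 6378137 m) → φ = -54.28859864°, λ = -13.78330056°.
UTM 28S forward: E = 579199.543 m, N = 3983685.099 m.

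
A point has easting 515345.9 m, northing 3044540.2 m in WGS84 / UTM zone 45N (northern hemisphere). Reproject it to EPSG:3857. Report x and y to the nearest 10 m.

Unproject from UTM 45N (λ₀ = 87°) → φ = 27.52449971°, λ = 87.15540025°.
Web Mercator (R = 6378137 m): x = 9702094.776 m, y = 3189155.279 m.

x 9702090 m, y 3189160 m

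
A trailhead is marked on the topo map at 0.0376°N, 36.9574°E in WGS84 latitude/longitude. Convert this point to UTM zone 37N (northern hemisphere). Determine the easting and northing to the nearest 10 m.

Zone 37 central meridian λ₀ = 6×37 − 183 = 39°; Δλ = -2.0426°.
Transverse Mercator on WGS84 with k₀ = 0.9996 gives E = 272661.324 m, N = 4158.590 m.

E 272660 m, N 4160 m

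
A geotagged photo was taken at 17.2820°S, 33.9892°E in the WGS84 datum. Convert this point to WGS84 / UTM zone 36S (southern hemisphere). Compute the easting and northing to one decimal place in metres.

Zone 36 central meridian λ₀ = 6×36 − 183 = 33°; Δλ = +0.9892°.
Transverse Mercator on WGS84 with k₀ = 0.9996 gives E = 605139.240 m, N = 8088978.638 m.

E 605139.2 m, N 8088978.6 m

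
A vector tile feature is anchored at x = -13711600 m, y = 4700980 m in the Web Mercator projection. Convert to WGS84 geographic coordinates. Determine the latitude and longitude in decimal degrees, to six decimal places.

R = 6378137 m. λ = x/R = -123.173398497°.
φ = 2·arctan(exp(y/R)) − 90° = 2·arctan(2.08975) − 90° = 38.85540016°.

lat 38.855400°, lon -123.173398°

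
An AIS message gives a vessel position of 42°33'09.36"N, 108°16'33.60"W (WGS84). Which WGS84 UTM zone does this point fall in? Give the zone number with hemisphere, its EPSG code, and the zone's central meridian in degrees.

Zone 12N (EPSG:32612), central meridian -111°

UTM zone = ⌊(λ + 180)/6⌋ + 1; -108.2760° ∈ [-114°, -108°) → zone 12.
Hemisphere: N (φ ≥ 0).
Central meridian λ₀ = 6×12 − 183 = -111°.
EPSG code: 32612.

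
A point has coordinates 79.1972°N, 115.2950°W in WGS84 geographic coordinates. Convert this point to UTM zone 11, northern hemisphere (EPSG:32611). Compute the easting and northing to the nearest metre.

E 535670 m, N 8792505 m

Zone 11 central meridian λ₀ = 6×11 − 183 = -117°; Δλ = +1.7050°.
Transverse Mercator on WGS84 with k₀ = 0.9996 gives E = 535670.313 m, N = 8792504.669 m.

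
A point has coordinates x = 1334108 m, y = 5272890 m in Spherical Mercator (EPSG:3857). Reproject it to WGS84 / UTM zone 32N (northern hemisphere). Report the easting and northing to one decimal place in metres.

Web Mercator inverse (R = 6378137 m) → φ = 42.74270128°, λ = 11.98449607°.
UTM 32N forward: E = 744282.789 m, N = 4736563.009 m.

E 744282.8 m, N 4736563.0 m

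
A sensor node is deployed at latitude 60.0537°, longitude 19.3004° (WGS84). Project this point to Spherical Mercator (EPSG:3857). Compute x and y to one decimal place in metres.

x 2148510.7 m, y 8411703.3 m

Web Mercator is spherical with R = a = 6378137 m.
x = R·λ = 6378137 × 0.336855527 = 2148510.700 m.
y = R·ln tan(π/4 + φ/2) = 6378137 × 1.318833904 = 8411703.320 m.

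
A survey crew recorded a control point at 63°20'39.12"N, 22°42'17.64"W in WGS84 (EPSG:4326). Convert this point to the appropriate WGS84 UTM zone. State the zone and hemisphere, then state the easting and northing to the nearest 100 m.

Zone 27N: E 414700 m, N 7025100 m

Longitude -22.7049° lies in the 6° band [-24°, -18°), giving zone 27; latitude is north of the equator, so 27N.
Zone 27 central meridian λ₀ = 6×27 − 183 = -21°; Δλ = -1.7049°.
Transverse Mercator on WGS84 with k₀ = 0.9996 gives E = 414668.319 m, N = 7025074.665 m.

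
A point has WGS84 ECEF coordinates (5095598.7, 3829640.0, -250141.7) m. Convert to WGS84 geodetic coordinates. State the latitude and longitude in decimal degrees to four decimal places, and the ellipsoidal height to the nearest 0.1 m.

lat -2.2624°, lon 36.9270°, h 1068.4 m

λ = atan2(Y, X) = 36.92700030°; p = √(X²+Y²) = 6374266.1 m.
Bowring's method on WGS84 (a = 6378137 m, b = 6356752.314 m) gives φ = -2.26239983°, h = 1068.369 m.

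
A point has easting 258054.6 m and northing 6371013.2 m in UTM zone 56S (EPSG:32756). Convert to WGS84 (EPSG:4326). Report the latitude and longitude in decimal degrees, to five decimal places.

Zone 56S: λ₀ = 153°, k₀ = 0.9996, false easting 500000 m, false northing 10000000 m.
Meridian distance M = (N − FN)/k₀ = -3630439.0 m.
Inverse transverse Mercator on WGS84 gives φ = -32.77220028°, λ = 150.41700047°.

lat -32.77220°, lon 150.41700°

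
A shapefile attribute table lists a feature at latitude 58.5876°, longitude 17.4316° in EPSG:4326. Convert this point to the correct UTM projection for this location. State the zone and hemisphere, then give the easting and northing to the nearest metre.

Zone 33N: E 641348 m, N 6496693 m

Longitude 17.4316° lies in the 6° band [12°, 18°), giving zone 33; latitude is north of the equator, so 33N.
Zone 33 central meridian λ₀ = 6×33 − 183 = 15°; Δλ = +2.4316°.
Transverse Mercator on WGS84 with k₀ = 0.9996 gives E = 641348.484 m, N = 6496692.894 m.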